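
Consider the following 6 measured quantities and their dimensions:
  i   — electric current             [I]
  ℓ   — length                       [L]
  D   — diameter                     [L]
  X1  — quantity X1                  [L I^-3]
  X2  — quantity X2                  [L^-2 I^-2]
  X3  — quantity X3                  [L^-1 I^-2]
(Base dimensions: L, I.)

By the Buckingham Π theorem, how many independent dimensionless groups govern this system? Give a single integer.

4

Exponent matrix [L,I] × [i,ℓ,D,X1,X2,X3]:
  L: [ 0  1  1  1 -2 -1]
  I: [ 1  0  0 -3 -2 -2]
Row reduction gives pivot columns i,ℓ; rank = 2
n=6, r=2 ⇒ 4 dimensionless groups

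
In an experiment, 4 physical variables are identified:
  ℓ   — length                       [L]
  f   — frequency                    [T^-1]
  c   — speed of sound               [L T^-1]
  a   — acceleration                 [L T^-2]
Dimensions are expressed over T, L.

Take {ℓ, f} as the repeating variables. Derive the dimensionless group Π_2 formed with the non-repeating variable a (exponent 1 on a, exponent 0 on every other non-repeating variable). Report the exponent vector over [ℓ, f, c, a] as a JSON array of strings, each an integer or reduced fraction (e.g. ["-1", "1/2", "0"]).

Dimensional matrix (T×L by ℓ×f×c×a):
  T: [ 0 -1 -1 -2]
  L: [ 1  0  1  1]
Echelon form has 2 nonzero rows (pivots: ℓ,f)
Repeat: ℓ,f; free: c,a
RREF:
  r0: [   1    0    1    1]
  r1: [   0    1    1    2]
Fix exponent of a at 1, c at 0; solve each RREF row for its pivot's exponent:
  r0: exp(ℓ) + (1)·1 = 0 ⇒ exp(ℓ) = -1
  r1: exp(f) + (2)·1 = 0 ⇒ exp(f) = -2
Π_2 = ℓ^-1 · f^-2 · a

["-1", "-2", "0", "1"]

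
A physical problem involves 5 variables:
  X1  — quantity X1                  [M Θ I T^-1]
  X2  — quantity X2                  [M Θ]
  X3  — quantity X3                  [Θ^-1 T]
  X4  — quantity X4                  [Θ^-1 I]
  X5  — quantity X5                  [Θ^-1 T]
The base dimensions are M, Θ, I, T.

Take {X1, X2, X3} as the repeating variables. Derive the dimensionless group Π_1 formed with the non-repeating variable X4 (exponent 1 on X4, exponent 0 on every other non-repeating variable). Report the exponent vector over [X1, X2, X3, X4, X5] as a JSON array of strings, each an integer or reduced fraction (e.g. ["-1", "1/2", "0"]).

["-1", "1", "-1", "1", "0"]

Write exponents as rows M,Θ,I,T / cols X1,X2,X3,X4,X5:
  M: [ 1  1  0  0  0]
  Θ: [ 1  1 -1 -1 -1]
  I: [ 1  0  0  1  0]
  T: [-1  0  1  0  1]
Row reduction gives pivot columns X1,X2,X3; rank = 3
Repeat: X1,X2,X3; free: X4,X5
RREF:
  r0: [   1    0    0    1    0]
  r1: [   0    1    0   -1    0]
  r2: [   0    0    1    1    1]
  r3: [   0    0    0    0    0]
Fix exponent of X4 at 1, X5 at 0; solve each RREF row for its pivot's exponent:
  r0: exp(X1) + (1)·1 = 0 ⇒ exp(X1) = -1
  r1: exp(X2) + (-1)·1 = 0 ⇒ exp(X2) = 1
  r2: exp(X3) + (1)·1 = 0 ⇒ exp(X3) = -1
Π_1 = X1^-1 · X2 · X3^-1 · X4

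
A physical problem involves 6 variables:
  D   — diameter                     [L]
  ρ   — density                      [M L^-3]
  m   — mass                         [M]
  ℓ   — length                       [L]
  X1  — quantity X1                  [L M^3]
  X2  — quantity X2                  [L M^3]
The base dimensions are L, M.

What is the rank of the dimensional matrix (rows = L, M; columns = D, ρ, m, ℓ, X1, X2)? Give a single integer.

Write exponents as rows L,M / cols D,ρ,m,ℓ,X1,X2:
  L: [ 1 -3  0  1  1  1]
  M: [ 0  1  1  0  3  3]
Echelon form has 2 nonzero rows (pivots: D,ρ)

2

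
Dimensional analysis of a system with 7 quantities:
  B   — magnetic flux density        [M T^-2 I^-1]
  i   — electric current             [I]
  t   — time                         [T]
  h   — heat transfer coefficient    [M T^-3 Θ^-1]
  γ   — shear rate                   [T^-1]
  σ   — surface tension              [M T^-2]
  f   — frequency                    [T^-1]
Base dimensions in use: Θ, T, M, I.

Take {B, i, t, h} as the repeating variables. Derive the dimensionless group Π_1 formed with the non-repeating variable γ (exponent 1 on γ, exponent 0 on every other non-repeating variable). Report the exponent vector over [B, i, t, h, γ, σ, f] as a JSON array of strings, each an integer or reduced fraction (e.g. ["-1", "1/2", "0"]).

["0", "0", "1", "0", "1", "0", "0"]

Write exponents as rows Θ,T,M,I / cols B,i,t,h,γ,σ,f:
  Θ: [ 0  0  0 -1  0  0  0]
  T: [-2  0  1 -3 -1 -2 -1]
  M: [ 1  0  0  1  0  1  0]
  I: [-1  1  0  0  0  0  0]
Row reduction gives pivot columns B,i,t,h; rank = 4
Pivot set = {B,i,t,h}, free = {γ,σ,f}
RREF:
  r0: [   1    0    0    0    0    1    0]
  r1: [   0    1    0    0    0    1    0]
  r2: [   0    0    1    0   -1    0   -1]
  r3: [   0    0    0    1    0    0    0]
Fix exponent of γ at 1, σ at 0, f at 0; solve each RREF row for its pivot's exponent:
  r0: exp(B) + (0)·1 = 0 ⇒ exp(B) = 0
  r1: exp(i) + (0)·1 = 0 ⇒ exp(i) = 0
  r2: exp(t) + (-1)·1 = 0 ⇒ exp(t) = 1
  r3: exp(h) + (0)·1 = 0 ⇒ exp(h) = 0
Π_1 = t · γ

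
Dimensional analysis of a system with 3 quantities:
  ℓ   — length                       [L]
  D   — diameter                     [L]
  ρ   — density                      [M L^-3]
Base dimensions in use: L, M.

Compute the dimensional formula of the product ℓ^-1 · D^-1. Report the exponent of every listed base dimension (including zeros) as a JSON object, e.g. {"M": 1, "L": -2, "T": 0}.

{"L": -2, "M": 0}

Exponent matrix [L,M] × [ℓ,D,ρ]:
  L: [ 1  1 -3]
  M: [ 0  0  1]
  [L]: (-1)·1+(-1)·1 = -2
  [M]: (-1)·0+(-1)·0 = 0
⇒ L^-2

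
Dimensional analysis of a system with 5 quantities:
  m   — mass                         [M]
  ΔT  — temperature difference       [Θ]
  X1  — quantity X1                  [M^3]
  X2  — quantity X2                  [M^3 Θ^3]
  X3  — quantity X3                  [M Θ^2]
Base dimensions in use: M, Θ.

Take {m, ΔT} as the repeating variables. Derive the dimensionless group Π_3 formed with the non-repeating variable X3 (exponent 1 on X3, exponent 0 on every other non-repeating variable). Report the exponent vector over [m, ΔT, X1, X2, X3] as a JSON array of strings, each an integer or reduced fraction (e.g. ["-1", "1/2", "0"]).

["-1", "-2", "0", "0", "1"]

Exponent matrix [M,Θ] × [m,ΔT,X1,X2,X3]:
  M: [ 1  0  3  3  1]
  Θ: [ 0  1  0  3  2]
Echelon form has 2 nonzero rows (pivots: m,ΔT)
Repeat: m,ΔT; free: X1,X2,X3
RREF:
  r0: [   1    0    3    3    1]
  r1: [   0    1    0    3    2]
Fix exponent of X3 at 1, X1 at 0, X2 at 0; solve each RREF row for its pivot's exponent:
  r0: exp(m) + (1)·1 = 0 ⇒ exp(m) = -1
  r1: exp(ΔT) + (2)·1 = 0 ⇒ exp(ΔT) = -2
Π_3 = m^-1 · ΔT^-2 · X3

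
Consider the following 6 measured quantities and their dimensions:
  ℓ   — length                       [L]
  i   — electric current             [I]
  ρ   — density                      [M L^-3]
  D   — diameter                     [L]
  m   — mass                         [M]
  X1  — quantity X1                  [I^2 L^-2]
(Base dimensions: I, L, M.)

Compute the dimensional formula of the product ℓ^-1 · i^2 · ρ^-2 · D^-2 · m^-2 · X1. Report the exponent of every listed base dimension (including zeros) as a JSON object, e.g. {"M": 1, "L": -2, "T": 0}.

{"I": 4, "L": 1, "M": -4}

Dimensional matrix (I×L×M by ℓ×i×ρ×D×m×X1):
  I: [ 0  1  0  0  0  2]
  L: [ 1  0 -3  1  0 -2]
  M: [ 0  0  1  0  1  0]
  [I]: (-1)·0+(2)·1+(-2)·0+(-2)·0+(-2)·0+(1)·2 = 4
  [L]: (-1)·1+(2)·0+(-2)·-3+(-2)·1+(-2)·0+(1)·-2 = 1
  [M]: (-1)·0+(2)·0+(-2)·1+(-2)·0+(-2)·1+(1)·0 = -4
⇒ I^4 L M^-4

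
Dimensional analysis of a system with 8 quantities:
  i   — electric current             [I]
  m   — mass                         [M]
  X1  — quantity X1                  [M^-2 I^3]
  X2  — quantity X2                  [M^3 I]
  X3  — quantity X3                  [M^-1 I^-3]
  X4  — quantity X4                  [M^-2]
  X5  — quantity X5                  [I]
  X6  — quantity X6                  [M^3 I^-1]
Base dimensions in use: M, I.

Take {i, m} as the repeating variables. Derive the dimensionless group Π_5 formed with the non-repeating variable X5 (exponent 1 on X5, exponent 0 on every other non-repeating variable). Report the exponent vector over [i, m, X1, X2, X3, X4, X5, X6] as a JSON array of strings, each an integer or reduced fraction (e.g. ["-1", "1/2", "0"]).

["-1", "0", "0", "0", "0", "0", "1", "0"]

Write exponents as rows M,I / cols i,m,X1,X2,X3,X4,X5,X6:
  M: [ 0  1 -2  3 -1 -2  0  3]
  I: [ 1  0  3  1 -3  0  1 -1]
Row reduction gives pivot columns i,m; rank = 2
Pivot set = {i,m}, free = {X1,X2,X3,X4,X5,X6}
RREF:
  r0: [   1    0    3    1   -3    0    1   -1]
  r1: [   0    1   -2    3   -1   -2    0    3]
Fix exponent of X5 at 1, X1 at 0, X2 at 0, X3 at 0, X4 at 0, X6 at 0; solve each RREF row for its pivot's exponent:
  r0: exp(i) + (1)·1 = 0 ⇒ exp(i) = -1
  r1: exp(m) + (0)·1 = 0 ⇒ exp(m) = 0
Π_5 = i^-1 · X5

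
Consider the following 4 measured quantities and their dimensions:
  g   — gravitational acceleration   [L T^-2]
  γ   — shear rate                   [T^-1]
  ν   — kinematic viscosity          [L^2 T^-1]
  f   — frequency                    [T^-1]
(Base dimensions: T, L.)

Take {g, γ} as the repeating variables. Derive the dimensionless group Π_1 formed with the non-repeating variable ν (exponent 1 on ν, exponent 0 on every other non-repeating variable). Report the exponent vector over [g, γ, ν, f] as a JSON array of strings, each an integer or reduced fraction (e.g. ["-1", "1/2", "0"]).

["-2", "3", "1", "0"]

Write exponents as rows T,L / cols g,γ,ν,f:
  T: [-2 -1 -1 -1]
  L: [ 1  0  2  0]
Row reduction gives pivot columns g,γ; rank = 2
Pivot set = {g,γ}, free = {ν,f}
RREF:
  r0: [   1    0    2    0]
  r1: [   0    1   -3    1]
Fix exponent of ν at 1, f at 0; solve each RREF row for its pivot's exponent:
  r0: exp(g) + (2)·1 = 0 ⇒ exp(g) = -2
  r1: exp(γ) + (-3)·1 = 0 ⇒ exp(γ) = 3
Π_1 = g^-2 · γ^3 · ν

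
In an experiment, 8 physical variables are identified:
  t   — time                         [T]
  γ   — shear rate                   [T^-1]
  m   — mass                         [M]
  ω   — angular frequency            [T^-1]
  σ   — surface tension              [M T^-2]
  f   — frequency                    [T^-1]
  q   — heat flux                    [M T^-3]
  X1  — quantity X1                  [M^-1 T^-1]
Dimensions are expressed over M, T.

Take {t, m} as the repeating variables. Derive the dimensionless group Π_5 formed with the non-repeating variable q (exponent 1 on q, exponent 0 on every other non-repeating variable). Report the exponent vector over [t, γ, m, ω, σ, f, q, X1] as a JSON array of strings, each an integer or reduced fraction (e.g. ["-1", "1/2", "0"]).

["3", "0", "-1", "0", "0", "0", "1", "0"]

Dimensional matrix (M×T by t×γ×m×ω×σ×f×q×X1):
  M: [ 0  0  1  0  1  0  1 -1]
  T: [ 1 -1  0 -1 -2 -1 -3 -1]
Row reduction gives pivot columns t,m; rank = 2
Pivot set = {t,m}, free = {γ,ω,σ,f,q,X1}
RREF:
  r0: [   1   -1    0   -1   -2   -1   -3   -1]
  r1: [   0    0    1    0    1    0    1   -1]
Fix exponent of q at 1, γ at 0, ω at 0, σ at 0, f at 0, X1 at 0; solve each RREF row for its pivot's exponent:
  r0: exp(t) + (-3)·1 = 0 ⇒ exp(t) = 3
  r1: exp(m) + (1)·1 = 0 ⇒ exp(m) = -1
Π_5 = t^3 · m^-1 · q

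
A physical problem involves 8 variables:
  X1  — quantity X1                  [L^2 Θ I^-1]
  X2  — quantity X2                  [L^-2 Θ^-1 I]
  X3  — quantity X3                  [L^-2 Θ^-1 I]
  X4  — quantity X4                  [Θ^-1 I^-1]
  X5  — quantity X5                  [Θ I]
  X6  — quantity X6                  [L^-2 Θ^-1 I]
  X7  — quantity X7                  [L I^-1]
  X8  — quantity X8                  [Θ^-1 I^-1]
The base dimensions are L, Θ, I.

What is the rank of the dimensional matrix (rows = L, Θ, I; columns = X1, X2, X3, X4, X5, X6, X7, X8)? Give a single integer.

Write exponents as rows L,Θ,I / cols X1,X2,X3,X4,X5,X6,X7,X8:
  L: [ 2 -2 -2  0  0 -2  1  0]
  Θ: [ 1 -1 -1 -1  1 -1  0 -1]
  I: [-1  1  1 -1  1  1 -1 -1]
Echelon form has 2 nonzero rows (pivots: X1,X4)

2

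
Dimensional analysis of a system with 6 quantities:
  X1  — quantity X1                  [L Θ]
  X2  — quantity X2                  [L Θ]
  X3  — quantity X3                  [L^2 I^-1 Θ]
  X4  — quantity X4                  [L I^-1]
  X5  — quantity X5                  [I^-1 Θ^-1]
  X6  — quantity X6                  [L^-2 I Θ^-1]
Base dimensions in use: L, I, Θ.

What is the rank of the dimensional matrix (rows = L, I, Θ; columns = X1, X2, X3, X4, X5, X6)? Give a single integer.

Write exponents as rows L,I,Θ / cols X1,X2,X3,X4,X5,X6:
  L: [ 1  1  2  1  0 -2]
  I: [ 0  0 -1 -1 -1  1]
  Θ: [ 1  1  1  0 -1 -1]
Echelon form has 2 nonzero rows (pivots: X1,X3)

2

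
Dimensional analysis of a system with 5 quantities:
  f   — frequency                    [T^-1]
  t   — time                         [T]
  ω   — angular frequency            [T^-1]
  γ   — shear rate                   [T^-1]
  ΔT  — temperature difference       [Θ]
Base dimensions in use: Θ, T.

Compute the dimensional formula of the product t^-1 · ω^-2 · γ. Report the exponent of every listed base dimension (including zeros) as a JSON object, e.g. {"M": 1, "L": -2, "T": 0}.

Write exponents as rows Θ,T / cols f,t,ω,γ,ΔT:
  Θ: [ 0  0  0  0  1]
  T: [-1  1 -1 -1  0]
  [Θ]: (-1)·0+(-2)·0+(1)·0 = 0
  [T]: (-1)·1+(-2)·-1+(1)·-1 = 0
⇒ 1 (dimensionless)

{"Θ": 0, "T": 0}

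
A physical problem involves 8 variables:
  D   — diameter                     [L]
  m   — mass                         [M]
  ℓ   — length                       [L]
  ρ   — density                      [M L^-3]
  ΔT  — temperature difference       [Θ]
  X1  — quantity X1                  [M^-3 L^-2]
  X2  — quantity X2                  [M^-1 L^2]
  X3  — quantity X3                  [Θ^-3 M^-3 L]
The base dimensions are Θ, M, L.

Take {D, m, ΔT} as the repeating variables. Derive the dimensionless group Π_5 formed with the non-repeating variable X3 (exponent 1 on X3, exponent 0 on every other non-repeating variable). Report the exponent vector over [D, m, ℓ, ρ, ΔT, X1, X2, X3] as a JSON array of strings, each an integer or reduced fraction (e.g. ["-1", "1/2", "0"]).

["-1", "3", "0", "0", "3", "0", "0", "1"]

Dimensional matrix (Θ×M×L by D×m×ℓ×ρ×ΔT×X1×X2×X3):
  Θ: [ 0  0  0  0  1  0  0 -3]
  M: [ 0  1  0  1  0 -3 -1 -3]
  L: [ 1  0  1 -3  0 -2  2  1]
Echelon form has 3 nonzero rows (pivots: D,m,ΔT)
Pivot set = {D,m,ΔT}, free = {ℓ,ρ,X1,X2,X3}
RREF:
  r0: [   1    0    1   -3    0   -2    2    1]
  r1: [   0    1    0    1    0   -3   -1   -3]
  r2: [   0    0    0    0    1    0    0   -3]
Fix exponent of X3 at 1, ℓ at 0, ρ at 0, X1 at 0, X2 at 0; solve each RREF row for its pivot's exponent:
  r0: exp(D) + (1)·1 = 0 ⇒ exp(D) = -1
  r1: exp(m) + (-3)·1 = 0 ⇒ exp(m) = 3
  r2: exp(ΔT) + (-3)·1 = 0 ⇒ exp(ΔT) = 3
Π_5 = D^-1 · m^3 · ΔT^3 · X3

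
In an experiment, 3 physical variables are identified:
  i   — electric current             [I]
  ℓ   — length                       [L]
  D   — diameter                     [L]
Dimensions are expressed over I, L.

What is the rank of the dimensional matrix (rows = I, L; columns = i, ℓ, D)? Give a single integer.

2

Exponent matrix [I,L] × [i,ℓ,D]:
  I: [ 1  0  0]
  L: [ 0  1  1]
Row reduction gives pivot columns i,ℓ; rank = 2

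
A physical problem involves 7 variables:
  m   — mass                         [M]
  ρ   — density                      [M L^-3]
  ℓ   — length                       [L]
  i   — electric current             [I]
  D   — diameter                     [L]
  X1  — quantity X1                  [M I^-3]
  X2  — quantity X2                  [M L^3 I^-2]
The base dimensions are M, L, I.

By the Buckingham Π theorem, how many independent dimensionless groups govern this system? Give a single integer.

Write exponents as rows M,L,I / cols m,ρ,ℓ,i,D,X1,X2:
  M: [ 1  1  0  0  0  1  1]
  L: [ 0 -3  1  0  1  0  3]
  I: [ 0  0  0  1  0 -3 -2]
Echelon form has 3 nonzero rows (pivots: m,ρ,i)
Π count = n − r = 7 − 3 = 4

4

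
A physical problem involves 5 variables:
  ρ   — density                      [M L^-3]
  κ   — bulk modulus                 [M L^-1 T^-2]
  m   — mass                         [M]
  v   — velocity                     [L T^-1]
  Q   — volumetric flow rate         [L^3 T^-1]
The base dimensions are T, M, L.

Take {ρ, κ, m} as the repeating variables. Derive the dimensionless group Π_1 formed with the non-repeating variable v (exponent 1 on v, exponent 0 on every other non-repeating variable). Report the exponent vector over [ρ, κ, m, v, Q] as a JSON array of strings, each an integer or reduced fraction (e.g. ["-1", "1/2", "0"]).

["1/2", "-1/2", "0", "1", "0"]

Dimensional matrix (T×M×L by ρ×κ×m×v×Q):
  T: [ 0 -2  0 -1 -1]
  M: [ 1  1  1  0  0]
  L: [-3 -1  0  1  3]
Row reduction gives pivot columns ρ,κ,m; rank = 3
Pivot set = {ρ,κ,m}, free = {v,Q}
RREF:
  r0: [   1    0    0 -1/2 -7/6]
  r1: [   0    1    0  1/2  1/2]
  r2: [   0    0    1    0  2/3]
Fix exponent of v at 1, Q at 0; solve each RREF row for its pivot's exponent:
  r0: exp(ρ) + (-1/2)·1 = 0 ⇒ exp(ρ) = 1/2
  r1: exp(κ) + (1/2)·1 = 0 ⇒ exp(κ) = -1/2
  r2: exp(m) + (0)·1 = 0 ⇒ exp(m) = 0
Π_1 = ρ^(1/2) · κ^(-1/2) · v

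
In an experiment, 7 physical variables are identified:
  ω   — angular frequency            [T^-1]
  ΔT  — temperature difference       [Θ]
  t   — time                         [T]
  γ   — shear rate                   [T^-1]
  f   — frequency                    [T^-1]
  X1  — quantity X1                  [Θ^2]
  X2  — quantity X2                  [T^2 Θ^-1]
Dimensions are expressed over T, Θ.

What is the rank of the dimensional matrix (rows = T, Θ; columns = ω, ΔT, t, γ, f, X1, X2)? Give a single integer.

2

Write exponents as rows T,Θ / cols ω,ΔT,t,γ,f,X1,X2:
  T: [-1  0  1 -1 -1  0  2]
  Θ: [ 0  1  0  0  0  2 -1]
Row reduction gives pivot columns ω,ΔT; rank = 2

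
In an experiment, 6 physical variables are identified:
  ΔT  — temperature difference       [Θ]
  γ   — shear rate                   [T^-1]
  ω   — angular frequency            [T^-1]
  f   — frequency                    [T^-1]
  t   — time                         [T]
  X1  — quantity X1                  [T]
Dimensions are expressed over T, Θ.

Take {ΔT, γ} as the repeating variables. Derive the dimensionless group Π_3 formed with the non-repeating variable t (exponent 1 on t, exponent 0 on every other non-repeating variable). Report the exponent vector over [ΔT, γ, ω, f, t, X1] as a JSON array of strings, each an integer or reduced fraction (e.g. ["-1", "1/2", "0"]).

["0", "1", "0", "0", "1", "0"]

Write exponents as rows T,Θ / cols ΔT,γ,ω,f,t,X1:
  T: [ 0 -1 -1 -1  1  1]
  Θ: [ 1  0  0  0  0  0]
Echelon form has 2 nonzero rows (pivots: ΔT,γ)
Repeat: ΔT,γ; free: ω,f,t,X1
RREF:
  r0: [   1    0    0    0    0    0]
  r1: [   0    1    1    1   -1   -1]
Fix exponent of t at 1, ω at 0, f at 0, X1 at 0; solve each RREF row for its pivot's exponent:
  r0: exp(ΔT) + (0)·1 = 0 ⇒ exp(ΔT) = 0
  r1: exp(γ) + (-1)·1 = 0 ⇒ exp(γ) = 1
Π_3 = γ · t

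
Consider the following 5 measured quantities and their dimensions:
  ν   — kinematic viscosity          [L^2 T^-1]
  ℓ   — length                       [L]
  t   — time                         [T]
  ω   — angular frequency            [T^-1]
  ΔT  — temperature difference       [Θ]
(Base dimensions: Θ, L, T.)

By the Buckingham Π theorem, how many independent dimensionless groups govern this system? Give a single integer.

2

Dimensional matrix (Θ×L×T by ν×ℓ×t×ω×ΔT):
  Θ: [ 0  0  0  0  1]
  L: [ 2  1  0  0  0]
  T: [-1  0  1 -1  0]
Echelon form has 3 nonzero rows (pivots: ν,ℓ,ΔT)
Π count = n − r = 5 − 3 = 2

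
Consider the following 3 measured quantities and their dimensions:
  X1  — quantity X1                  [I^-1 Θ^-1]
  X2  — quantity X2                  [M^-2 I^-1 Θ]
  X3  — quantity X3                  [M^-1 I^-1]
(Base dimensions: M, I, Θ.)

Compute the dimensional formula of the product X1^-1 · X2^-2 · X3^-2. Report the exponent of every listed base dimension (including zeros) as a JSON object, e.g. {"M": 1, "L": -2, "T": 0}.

Exponent matrix [M,I,Θ] × [X1,X2,X3]:
  M: [ 0 -2 -1]
  I: [-1 -1 -1]
  Θ: [-1  1  0]
  [M]: (-1)·0+(-2)·-2+(-2)·-1 = 6
  [I]: (-1)·-1+(-2)·-1+(-2)·-1 = 5
  [Θ]: (-1)·-1+(-2)·1+(-2)·0 = -1
⇒ M^6 I^5 Θ^-1

{"M": 6, "I": 5, "Θ": -1}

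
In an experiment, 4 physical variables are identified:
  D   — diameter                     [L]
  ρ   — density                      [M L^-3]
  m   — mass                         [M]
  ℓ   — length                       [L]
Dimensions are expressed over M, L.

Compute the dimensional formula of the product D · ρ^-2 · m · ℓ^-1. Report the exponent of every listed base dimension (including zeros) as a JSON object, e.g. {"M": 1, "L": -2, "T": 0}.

Exponent matrix [M,L] × [D,ρ,m,ℓ]:
  M: [ 0  1  1  0]
  L: [ 1 -3  0  1]
  [M]: (1)·0+(-2)·1+(1)·1+(-1)·0 = -1
  [L]: (1)·1+(-2)·-3+(1)·0+(-1)·1 = 6
⇒ M^-1 L^6

{"M": -1, "L": 6}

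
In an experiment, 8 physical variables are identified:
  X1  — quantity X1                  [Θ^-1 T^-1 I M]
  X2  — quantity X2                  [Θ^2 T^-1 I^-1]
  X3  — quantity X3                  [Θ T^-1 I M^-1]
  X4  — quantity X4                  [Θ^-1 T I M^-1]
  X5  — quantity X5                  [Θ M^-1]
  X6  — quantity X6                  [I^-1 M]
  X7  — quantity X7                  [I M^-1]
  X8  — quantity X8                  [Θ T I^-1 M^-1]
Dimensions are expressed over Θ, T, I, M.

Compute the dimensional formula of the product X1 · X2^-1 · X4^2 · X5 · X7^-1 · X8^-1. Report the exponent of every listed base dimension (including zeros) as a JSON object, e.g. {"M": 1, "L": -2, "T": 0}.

{"Θ": -5, "T": 1, "I": 4, "M": 0}

Write exponents as rows Θ,T,I,M / cols X1,X2,X3,X4,X5,X6,X7,X8:
  Θ: [-1  2  1 -1  1  0  0  1]
  T: [-1 -1 -1  1  0  0  0  1]
  I: [ 1 -1  1  1  0 -1  1 -1]
  M: [ 1  0 -1 -1 -1  1 -1 -1]
  [Θ]: (1)·-1+(-1)·2+(2)·-1+(1)·1+(-1)·0+(-1)·1 = -5
  [T]: (1)·-1+(-1)·-1+(2)·1+(1)·0+(-1)·0+(-1)·1 = 1
  [I]: (1)·1+(-1)·-1+(2)·1+(1)·0+(-1)·1+(-1)·-1 = 4
  [M]: (1)·1+(-1)·0+(2)·-1+(1)·-1+(-1)·-1+(-1)·-1 = 0
⇒ Θ^-5 T I^4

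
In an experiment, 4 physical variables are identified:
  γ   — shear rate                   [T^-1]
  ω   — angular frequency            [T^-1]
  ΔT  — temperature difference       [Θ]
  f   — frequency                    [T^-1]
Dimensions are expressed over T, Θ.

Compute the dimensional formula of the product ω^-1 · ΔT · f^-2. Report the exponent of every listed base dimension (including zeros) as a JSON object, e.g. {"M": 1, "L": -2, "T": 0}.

Exponent matrix [T,Θ] × [γ,ω,ΔT,f]:
  T: [-1 -1  0 -1]
  Θ: [ 0  0  1  0]
  [T]: (-1)·-1+(1)·0+(-2)·-1 = 3
  [Θ]: (-1)·0+(1)·1+(-2)·0 = 1
⇒ T^3 Θ

{"T": 3, "Θ": 1}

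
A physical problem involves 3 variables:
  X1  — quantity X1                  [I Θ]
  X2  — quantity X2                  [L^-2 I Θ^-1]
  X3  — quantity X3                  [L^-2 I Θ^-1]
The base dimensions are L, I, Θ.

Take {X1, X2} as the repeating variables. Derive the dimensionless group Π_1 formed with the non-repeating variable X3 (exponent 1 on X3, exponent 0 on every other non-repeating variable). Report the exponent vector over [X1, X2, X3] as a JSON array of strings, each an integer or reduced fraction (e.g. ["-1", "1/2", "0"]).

["0", "-1", "1"]

Write exponents as rows L,I,Θ / cols X1,X2,X3:
  L: [ 0 -2 -2]
  I: [ 1  1  1]
  Θ: [ 1 -1 -1]
Row reduction gives pivot columns X1,X2; rank = 2
Repeat: X1,X2; free: X3
RREF:
  r0: [   1    0    0]
  r1: [   0    1    1]
  r2: [   0    0    0]
Fix exponent of X3 at 1; solve each RREF row for its pivot's exponent:
  r0: exp(X1) + (0)·1 = 0 ⇒ exp(X1) = 0
  r1: exp(X2) + (1)·1 = 0 ⇒ exp(X2) = -1
Π_1 = X2^-1 · X3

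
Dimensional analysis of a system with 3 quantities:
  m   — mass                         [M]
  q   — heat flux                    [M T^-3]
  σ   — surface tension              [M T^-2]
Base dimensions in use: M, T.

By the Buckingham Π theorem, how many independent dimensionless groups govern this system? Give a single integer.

1

Write exponents as rows M,T / cols m,q,σ:
  M: [ 1  1  1]
  T: [ 0 -3 -2]
RREF → pivots at {m,q} ⇒ r = 2
n=3, r=2 ⇒ 1 dimensionless group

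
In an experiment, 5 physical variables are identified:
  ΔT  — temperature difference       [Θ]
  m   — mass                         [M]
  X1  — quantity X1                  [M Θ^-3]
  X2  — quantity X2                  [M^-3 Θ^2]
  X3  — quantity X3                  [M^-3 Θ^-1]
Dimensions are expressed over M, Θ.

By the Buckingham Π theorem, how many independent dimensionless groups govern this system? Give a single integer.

3

Dimensional matrix (M×Θ by ΔT×m×X1×X2×X3):
  M: [ 0  1  1 -3 -3]
  Θ: [ 1  0 -3  2 -1]
RREF → pivots at {ΔT,m} ⇒ r = 2
n=5, r=2 ⇒ 3 dimensionless groups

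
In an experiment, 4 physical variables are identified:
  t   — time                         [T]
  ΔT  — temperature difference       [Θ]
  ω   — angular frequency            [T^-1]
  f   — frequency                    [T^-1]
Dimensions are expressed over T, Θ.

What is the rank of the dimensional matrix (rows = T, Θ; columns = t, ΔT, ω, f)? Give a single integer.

2

Dimensional matrix (T×Θ by t×ΔT×ω×f):
  T: [ 1  0 -1 -1]
  Θ: [ 0  1  0  0]
Echelon form has 2 nonzero rows (pivots: t,ΔT)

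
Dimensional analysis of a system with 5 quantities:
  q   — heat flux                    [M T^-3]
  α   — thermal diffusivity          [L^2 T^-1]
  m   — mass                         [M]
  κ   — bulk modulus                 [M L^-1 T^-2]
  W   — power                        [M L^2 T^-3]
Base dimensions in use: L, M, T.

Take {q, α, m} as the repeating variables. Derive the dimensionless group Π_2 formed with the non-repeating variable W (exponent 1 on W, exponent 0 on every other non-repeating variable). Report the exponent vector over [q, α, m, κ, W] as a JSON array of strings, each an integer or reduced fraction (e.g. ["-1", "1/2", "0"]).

Exponent matrix [L,M,T] × [q,α,m,κ,W]:
  L: [ 0  2  0 -1  2]
  M: [ 1  0  1  1  1]
  T: [-3 -1  0 -2 -3]
Echelon form has 3 nonzero rows (pivots: q,α,m)
Repeat: q,α,m; free: κ,W
RREF:
  r0: [   1    0    0  5/6  2/3]
  r1: [   0    1    0 -1/2    1]
  r2: [   0    0    1  1/6  1/3]
Fix exponent of W at 1, κ at 0; solve each RREF row for its pivot's exponent:
  r0: exp(q) + (2/3)·1 = 0 ⇒ exp(q) = -2/3
  r1: exp(α) + (1)·1 = 0 ⇒ exp(α) = -1
  r2: exp(m) + (1/3)·1 = 0 ⇒ exp(m) = -1/3
Π_2 = q^(-2/3) · α^-1 · m^(-1/3) · W

["-2/3", "-1", "-1/3", "0", "1"]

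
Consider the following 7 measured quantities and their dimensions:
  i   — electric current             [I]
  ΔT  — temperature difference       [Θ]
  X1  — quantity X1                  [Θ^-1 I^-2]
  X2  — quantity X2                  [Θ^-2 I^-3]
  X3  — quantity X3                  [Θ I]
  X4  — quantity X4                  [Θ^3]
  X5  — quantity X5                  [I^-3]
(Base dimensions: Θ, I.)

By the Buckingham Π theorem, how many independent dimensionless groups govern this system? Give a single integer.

Write exponents as rows Θ,I / cols i,ΔT,X1,X2,X3,X4,X5:
  Θ: [ 0  1 -1 -2  1  3  0]
  I: [ 1  0 -2 -3  1  0 -3]
Row reduction gives pivot columns i,ΔT; rank = 2
7 vars − rank 2 = 5 Π groups

5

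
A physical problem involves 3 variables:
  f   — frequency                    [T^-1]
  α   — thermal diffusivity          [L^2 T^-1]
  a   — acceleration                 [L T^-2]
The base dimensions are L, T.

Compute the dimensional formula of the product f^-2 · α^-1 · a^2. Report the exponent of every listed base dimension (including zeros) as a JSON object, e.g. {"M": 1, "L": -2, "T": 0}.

Dimensional matrix (L×T by f×α×a):
  L: [ 0  2  1]
  T: [-1 -1 -2]
  [L]: (-2)·0+(-1)·2+(2)·1 = 0
  [T]: (-2)·-1+(-1)·-1+(2)·-2 = -1
⇒ T^-1

{"L": 0, "T": -1}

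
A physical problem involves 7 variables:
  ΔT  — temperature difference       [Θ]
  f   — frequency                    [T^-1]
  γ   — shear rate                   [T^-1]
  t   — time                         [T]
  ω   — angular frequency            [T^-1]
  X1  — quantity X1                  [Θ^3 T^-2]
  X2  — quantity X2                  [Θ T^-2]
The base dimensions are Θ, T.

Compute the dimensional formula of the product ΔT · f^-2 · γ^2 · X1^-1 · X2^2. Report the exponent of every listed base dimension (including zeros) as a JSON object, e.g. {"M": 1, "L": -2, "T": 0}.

Write exponents as rows Θ,T / cols ΔT,f,γ,t,ω,X1,X2:
  Θ: [ 1  0  0  0  0  3  1]
  T: [ 0 -1 -1  1 -1 -2 -2]
  [Θ]: (1)·1+(-2)·0+(2)·0+(-1)·3+(2)·1 = 0
  [T]: (1)·0+(-2)·-1+(2)·-1+(-1)·-2+(2)·-2 = -2
⇒ T^-2

{"Θ": 0, "T": -2}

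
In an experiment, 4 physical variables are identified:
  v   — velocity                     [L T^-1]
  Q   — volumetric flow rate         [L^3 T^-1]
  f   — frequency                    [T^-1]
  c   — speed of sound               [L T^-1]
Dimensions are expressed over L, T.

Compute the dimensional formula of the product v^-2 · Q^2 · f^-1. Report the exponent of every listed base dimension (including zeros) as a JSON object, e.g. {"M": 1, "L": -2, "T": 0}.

{"L": 4, "T": 1}

Write exponents as rows L,T / cols v,Q,f,c:
  L: [ 1  3  0  1]
  T: [-1 -1 -1 -1]
  [L]: (-2)·1+(2)·3+(-1)·0 = 4
  [T]: (-2)·-1+(2)·-1+(-1)·-1 = 1
⇒ L^4 T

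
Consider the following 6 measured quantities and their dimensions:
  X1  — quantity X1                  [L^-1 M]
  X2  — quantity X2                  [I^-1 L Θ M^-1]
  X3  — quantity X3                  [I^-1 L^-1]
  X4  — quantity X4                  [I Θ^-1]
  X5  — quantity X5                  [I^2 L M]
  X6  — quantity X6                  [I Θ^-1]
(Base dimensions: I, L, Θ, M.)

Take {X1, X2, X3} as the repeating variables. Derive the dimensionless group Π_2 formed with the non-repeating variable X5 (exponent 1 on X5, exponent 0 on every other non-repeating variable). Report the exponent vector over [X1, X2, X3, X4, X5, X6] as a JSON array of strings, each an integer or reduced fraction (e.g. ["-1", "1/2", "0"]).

["-1", "0", "2", "0", "1", "0"]

Write exponents as rows I,L,Θ,M / cols X1,X2,X3,X4,X5,X6:
  I: [ 0 -1 -1  1  2  1]
  L: [-1  1 -1  0  1  0]
  Θ: [ 0  1  0 -1  0 -1]
  M: [ 1 -1  0  0  1  0]
Echelon form has 3 nonzero rows (pivots: X1,X2,X3)
Pivot set = {X1,X2,X3}, free = {X4,X5,X6}
RREF:
  r0: [   1    0    0   -1    1   -1]
  r1: [   0    1    0   -1    0   -1]
  r2: [   0    0    1    0   -2    0]
  r3: [   0    0    0    0    0    0]
Fix exponent of X5 at 1, X4 at 0, X6 at 0; solve each RREF row for its pivot's exponent:
  r0: exp(X1) + (1)·1 = 0 ⇒ exp(X1) = -1
  r1: exp(X2) + (0)·1 = 0 ⇒ exp(X2) = 0
  r2: exp(X3) + (-2)·1 = 0 ⇒ exp(X3) = 2
Π_2 = X1^-1 · X3^2 · X5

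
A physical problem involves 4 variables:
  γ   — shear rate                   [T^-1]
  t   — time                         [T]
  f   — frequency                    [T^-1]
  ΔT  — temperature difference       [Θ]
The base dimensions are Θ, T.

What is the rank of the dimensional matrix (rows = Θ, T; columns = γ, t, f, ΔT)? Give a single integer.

Write exponents as rows Θ,T / cols γ,t,f,ΔT:
  Θ: [ 0  0  0  1]
  T: [-1  1 -1  0]
RREF → pivots at {γ,ΔT} ⇒ r = 2

2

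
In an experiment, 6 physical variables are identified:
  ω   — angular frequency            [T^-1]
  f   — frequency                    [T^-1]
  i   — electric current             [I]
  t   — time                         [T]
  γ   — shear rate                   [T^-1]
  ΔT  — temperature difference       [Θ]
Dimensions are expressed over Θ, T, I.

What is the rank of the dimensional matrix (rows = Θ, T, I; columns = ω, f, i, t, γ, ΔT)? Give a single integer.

Dimensional matrix (Θ×T×I by ω×f×i×t×γ×ΔT):
  Θ: [ 0  0  0  0  0  1]
  T: [-1 -1  0  1 -1  0]
  I: [ 0  0  1  0  0  0]
RREF → pivots at {ω,i,ΔT} ⇒ r = 3

3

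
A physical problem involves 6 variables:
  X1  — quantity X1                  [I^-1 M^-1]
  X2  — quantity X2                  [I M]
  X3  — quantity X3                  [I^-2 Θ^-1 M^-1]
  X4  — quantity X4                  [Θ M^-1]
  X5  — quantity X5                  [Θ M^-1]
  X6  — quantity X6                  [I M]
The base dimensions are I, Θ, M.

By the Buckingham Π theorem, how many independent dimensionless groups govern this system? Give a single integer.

Exponent matrix [I,Θ,M] × [X1,X2,X3,X4,X5,X6]:
  I: [-1  1 -2  0  0  1]
  Θ: [ 0  0 -1  1  1  0]
  M: [-1  1 -1 -1 -1  1]
RREF → pivots at {X1,X3} ⇒ r = 2
6 vars − rank 2 = 4 Π groups

4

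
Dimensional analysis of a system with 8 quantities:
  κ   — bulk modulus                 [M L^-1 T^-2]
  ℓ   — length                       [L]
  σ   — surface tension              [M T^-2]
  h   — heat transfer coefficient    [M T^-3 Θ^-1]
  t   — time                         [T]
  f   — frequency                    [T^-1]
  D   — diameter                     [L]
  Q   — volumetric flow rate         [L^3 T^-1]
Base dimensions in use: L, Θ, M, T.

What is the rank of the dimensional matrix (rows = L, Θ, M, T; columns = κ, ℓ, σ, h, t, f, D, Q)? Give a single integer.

Dimensional matrix (L×Θ×M×T by κ×ℓ×σ×h×t×f×D×Q):
  L: [-1  1  0  0  0  0  1  3]
  Θ: [ 0  0  0 -1  0  0  0  0]
  M: [ 1  0  1  1  0  0  0  0]
  T: [-2  0 -2 -3  1 -1  0 -1]
Row reduction gives pivot columns κ,ℓ,h,t; rank = 4

4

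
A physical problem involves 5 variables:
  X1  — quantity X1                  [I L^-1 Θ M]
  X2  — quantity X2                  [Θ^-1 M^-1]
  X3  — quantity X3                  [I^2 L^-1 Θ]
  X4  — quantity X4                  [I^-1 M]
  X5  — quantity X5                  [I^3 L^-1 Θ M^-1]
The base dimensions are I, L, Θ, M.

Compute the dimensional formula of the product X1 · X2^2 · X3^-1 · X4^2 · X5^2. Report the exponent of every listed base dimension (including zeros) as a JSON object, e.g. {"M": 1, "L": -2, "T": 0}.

Exponent matrix [I,L,Θ,M] × [X1,X2,X3,X4,X5]:
  I: [ 1  0  2 -1  3]
  L: [-1  0 -1  0 -1]
  Θ: [ 1 -1  1  0  1]
  M: [ 1 -1  0  1 -1]
  [I]: (1)·1+(2)·0+(-1)·2+(2)·-1+(2)·3 = 3
  [L]: (1)·-1+(2)·0+(-1)·-1+(2)·0+(2)·-1 = -2
  [Θ]: (1)·1+(2)·-1+(-1)·1+(2)·0+(2)·1 = 0
  [M]: (1)·1+(2)·-1+(-1)·0+(2)·1+(2)·-1 = -1
⇒ I^3 L^-2 M^-1

{"I": 3, "L": -2, "Θ": 0, "M": -1}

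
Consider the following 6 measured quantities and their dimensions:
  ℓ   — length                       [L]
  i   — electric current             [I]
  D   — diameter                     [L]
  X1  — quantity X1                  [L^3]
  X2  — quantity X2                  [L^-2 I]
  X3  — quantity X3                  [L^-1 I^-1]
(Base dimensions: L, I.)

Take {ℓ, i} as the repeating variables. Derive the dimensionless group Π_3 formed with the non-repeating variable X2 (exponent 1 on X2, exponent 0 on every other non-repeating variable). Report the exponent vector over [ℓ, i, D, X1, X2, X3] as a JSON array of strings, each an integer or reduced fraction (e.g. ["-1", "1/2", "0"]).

Dimensional matrix (L×I by ℓ×i×D×X1×X2×X3):
  L: [ 1  0  1  3 -2 -1]
  I: [ 0  1  0  0  1 -1]
Row reduction gives pivot columns ℓ,i; rank = 2
Repeat: ℓ,i; free: D,X1,X2,X3
RREF:
  r0: [   1    0    1    3   -2   -1]
  r1: [   0    1    0    0    1   -1]
Fix exponent of X2 at 1, D at 0, X1 at 0, X3 at 0; solve each RREF row for its pivot's exponent:
  r0: exp(ℓ) + (-2)·1 = 0 ⇒ exp(ℓ) = 2
  r1: exp(i) + (1)·1 = 0 ⇒ exp(i) = -1
Π_3 = ℓ^2 · i^-1 · X2

["2", "-1", "0", "0", "1", "0"]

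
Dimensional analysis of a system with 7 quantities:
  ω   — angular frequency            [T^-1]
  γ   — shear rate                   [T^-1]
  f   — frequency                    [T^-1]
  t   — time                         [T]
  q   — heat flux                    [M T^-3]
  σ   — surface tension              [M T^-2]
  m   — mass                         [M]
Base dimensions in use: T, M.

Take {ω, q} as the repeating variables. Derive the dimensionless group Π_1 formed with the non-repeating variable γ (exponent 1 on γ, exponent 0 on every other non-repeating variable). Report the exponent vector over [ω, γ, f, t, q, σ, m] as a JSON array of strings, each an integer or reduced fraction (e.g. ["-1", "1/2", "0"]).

["-1", "1", "0", "0", "0", "0", "0"]

Exponent matrix [T,M] × [ω,γ,f,t,q,σ,m]:
  T: [-1 -1 -1  1 -3 -2  0]
  M: [ 0  0  0  0  1  1  1]
Row reduction gives pivot columns ω,q; rank = 2
Pivot set = {ω,q}, free = {γ,f,t,σ,m}
RREF:
  r0: [   1    1    1   -1    0   -1   -3]
  r1: [   0    0    0    0    1    1    1]
Fix exponent of γ at 1, f at 0, t at 0, σ at 0, m at 0; solve each RREF row for its pivot's exponent:
  r0: exp(ω) + (1)·1 = 0 ⇒ exp(ω) = -1
  r1: exp(q) + (0)·1 = 0 ⇒ exp(q) = 0
Π_1 = ω^-1 · γ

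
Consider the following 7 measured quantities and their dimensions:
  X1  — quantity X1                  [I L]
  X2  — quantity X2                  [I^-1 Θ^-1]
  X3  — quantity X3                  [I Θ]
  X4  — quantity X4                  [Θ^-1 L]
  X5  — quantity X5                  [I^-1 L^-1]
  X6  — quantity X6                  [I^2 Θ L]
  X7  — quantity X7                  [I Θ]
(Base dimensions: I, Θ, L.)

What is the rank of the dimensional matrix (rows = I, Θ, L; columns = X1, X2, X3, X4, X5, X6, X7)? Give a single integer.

Exponent matrix [I,Θ,L] × [X1,X2,X3,X4,X5,X6,X7]:
  I: [ 1 -1  1  0 -1  2  1]
  Θ: [ 0 -1  1 -1  0  1  1]
  L: [ 1  0  0  1 -1  1  0]
Echelon form has 2 nonzero rows (pivots: X1,X2)

2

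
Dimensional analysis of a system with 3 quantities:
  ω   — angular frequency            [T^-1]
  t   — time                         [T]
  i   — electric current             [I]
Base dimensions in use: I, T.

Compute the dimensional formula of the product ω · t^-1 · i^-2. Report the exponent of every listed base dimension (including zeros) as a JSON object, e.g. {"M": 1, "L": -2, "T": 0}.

Write exponents as rows I,T / cols ω,t,i:
  I: [ 0  0  1]
  T: [-1  1  0]
  [I]: (1)·0+(-1)·0+(-2)·1 = -2
  [T]: (1)·-1+(-1)·1+(-2)·0 = -2
⇒ I^-2 T^-2

{"I": -2, "T": -2}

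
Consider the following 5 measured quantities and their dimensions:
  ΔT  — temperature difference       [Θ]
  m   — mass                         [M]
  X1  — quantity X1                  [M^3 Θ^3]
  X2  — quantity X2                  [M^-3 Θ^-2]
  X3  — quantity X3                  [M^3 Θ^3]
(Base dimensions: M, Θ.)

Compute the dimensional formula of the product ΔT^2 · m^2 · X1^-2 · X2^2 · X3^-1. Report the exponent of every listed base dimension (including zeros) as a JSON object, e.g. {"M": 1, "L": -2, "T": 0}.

Write exponents as rows M,Θ / cols ΔT,m,X1,X2,X3:
  M: [ 0  1  3 -3  3]
  Θ: [ 1  0  3 -2  3]
  [M]: (2)·0+(2)·1+(-2)·3+(2)·-3+(-1)·3 = -13
  [Θ]: (2)·1+(2)·0+(-2)·3+(2)·-2+(-1)·3 = -11
⇒ M^-13 Θ^-11

{"M": -13, "Θ": -11}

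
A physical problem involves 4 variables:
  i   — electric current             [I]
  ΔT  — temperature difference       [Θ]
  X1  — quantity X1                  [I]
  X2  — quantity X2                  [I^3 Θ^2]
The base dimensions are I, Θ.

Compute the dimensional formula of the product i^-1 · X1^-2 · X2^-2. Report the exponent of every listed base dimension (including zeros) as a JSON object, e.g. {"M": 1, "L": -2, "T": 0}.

{"I": -9, "Θ": -4}

Write exponents as rows I,Θ / cols i,ΔT,X1,X2:
  I: [ 1  0  1  3]
  Θ: [ 0  1  0  2]
  [I]: (-1)·1+(-2)·1+(-2)·3 = -9
  [Θ]: (-1)·0+(-2)·0+(-2)·2 = -4
⇒ I^-9 Θ^-4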